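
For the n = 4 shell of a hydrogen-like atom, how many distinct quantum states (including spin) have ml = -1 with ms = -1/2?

3

Per l-value: l=1 → 1; l=2 → 1; l=3 → 1.
Orbitals: 1 + 1 + 1 = 3. With ms fixed to a single value there is one state per orbital, giving 3 states.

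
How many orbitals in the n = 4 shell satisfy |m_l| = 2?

The n = 4 shell has l = 0 through 3; check each.
Per l-value: l=2 → 2; l=3 → 2.
Total orbitals: 2 + 2 = 4.

4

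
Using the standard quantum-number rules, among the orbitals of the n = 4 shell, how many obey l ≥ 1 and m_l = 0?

3

For n = 4, l ranges over 0 … 3.
Per l-value: l=1 → 1; l=2 → 1; l=3 → 1.
Total orbitals: 1 + 1 + 1 = 3.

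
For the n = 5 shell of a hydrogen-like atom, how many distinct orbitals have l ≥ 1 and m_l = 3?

Go through l = 0, …, 4 (the values permitted for n = 5).
Contributions: l=3 → 1; l=4 → 1.
Total orbitals: 1 + 1 = 2.

2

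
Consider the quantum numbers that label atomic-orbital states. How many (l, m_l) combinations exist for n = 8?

64

The n = 8 shell contains n² = 8² = 64 orbitals.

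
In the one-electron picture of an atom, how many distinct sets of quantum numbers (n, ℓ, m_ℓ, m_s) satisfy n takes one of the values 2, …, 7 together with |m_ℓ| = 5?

12

For each n in the range, tally the orbitals obeying |m_ℓ| = 5:
n=6 → 2; n=7 → 4.
Orbitals: 2 + 4 = 6. Including both spin states (m_s = ±1/2) gives 2 × 6 = 12 states.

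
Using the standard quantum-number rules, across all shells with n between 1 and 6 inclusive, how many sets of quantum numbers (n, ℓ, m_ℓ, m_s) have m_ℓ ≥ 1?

70

Count contributing orbitals for each principal shell:
n=2 → 1; n=3 → 3; n=4 → 6; n=5 → 10; n=6 → 15.
Orbitals: 1 + 3 + 6 + 10 + 15 = 35. Including both spin states (m_s = ±1/2) gives 2 × 35 = 70 states.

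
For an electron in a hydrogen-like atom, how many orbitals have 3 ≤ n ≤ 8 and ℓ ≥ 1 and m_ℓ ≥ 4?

Per-shell orbital counts meeting the constraint:
n=5 → 1; n=6 → 3; n=7 → 6; n=8 → 10.
Total orbitals: 1 + 3 + 6 + 10 = 20.

20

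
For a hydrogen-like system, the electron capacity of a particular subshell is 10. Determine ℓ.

ℓ = 2 (d)

2(2ℓ+1) = 10 ⇒ 2ℓ+1 = 5 ⇒ ℓ = 2.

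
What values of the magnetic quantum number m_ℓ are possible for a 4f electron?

-3, -2, -1, 0, 1, 2, 3

The 4f subshell has ℓ = 3, and m_ℓ takes every integer from −ℓ to +ℓ. With ℓ = 3 that gives the 7 values -3, -2, -1, 0, 1, 2, 3.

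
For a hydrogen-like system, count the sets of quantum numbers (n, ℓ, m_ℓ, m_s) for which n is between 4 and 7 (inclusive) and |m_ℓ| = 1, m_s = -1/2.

For each n in the range, tally the orbitals obeying |m_ℓ| = 1:
n=4 → 6; n=5 → 8; n=6 → 10; n=7 → 12.
Orbitals: 6 + 8 + 10 + 12 = 36. With m_s fixed to -1/2 there is one state per orbital, so 36 states.

36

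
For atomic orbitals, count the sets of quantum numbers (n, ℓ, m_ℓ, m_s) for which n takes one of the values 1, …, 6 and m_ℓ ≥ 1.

70

Per-shell orbital counts meeting the constraint:
n=2 → 1; n=3 → 3; n=4 → 6; n=5 → 10; n=6 → 15.
Orbitals: 1 + 3 + 6 + 10 + 15 = 35. Including both spin states (m_s = ±1/2) gives 2 × 35 = 70 states.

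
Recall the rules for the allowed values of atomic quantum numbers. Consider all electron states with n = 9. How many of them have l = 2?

Go through l = 0, …, 8 (the values permitted for n = 9).
Contributions: l=2 → 5.
Orbitals: 5. Each orbital carries two spin states, so 5 × 2 = 10 states.

10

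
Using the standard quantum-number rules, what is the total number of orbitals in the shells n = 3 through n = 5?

Shell n has n² orbitals: 3²=9 + 4²=16 + 5²=25 = 50 orbitals.

50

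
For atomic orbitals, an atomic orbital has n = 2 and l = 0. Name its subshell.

2s

l = 0 corresponds to the letter 's', so the subshell is 2s.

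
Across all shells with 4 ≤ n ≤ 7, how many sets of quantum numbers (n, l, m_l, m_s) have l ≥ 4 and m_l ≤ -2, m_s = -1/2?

Go shell by shell, enumerating (l, m_l) with l ≥ 4 and m_l ≤ -2:
n=5 → 3; n=6 → 7; n=7 → 12.
Orbitals: 3 + 7 + 12 = 22. With m_s fixed to -1/2 there is one state per orbital, so 22 states.

22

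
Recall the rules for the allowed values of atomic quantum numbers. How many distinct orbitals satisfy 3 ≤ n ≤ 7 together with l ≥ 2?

Treat each shell separately and count matching orbitals:
n=3 → 5; n=4 → 12; n=5 → 21; n=6 → 32; n=7 → 45.
Total orbitals: 5 + 12 + 21 + 32 + 45 = 115.

115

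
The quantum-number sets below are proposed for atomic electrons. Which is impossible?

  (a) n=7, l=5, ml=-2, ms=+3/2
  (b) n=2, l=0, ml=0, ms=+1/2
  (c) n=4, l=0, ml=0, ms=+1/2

(a) has ms = +3/2, but an electron's spin must be ±1/2.
The remaining sets (b), (c) satisfy all four rules.

(a)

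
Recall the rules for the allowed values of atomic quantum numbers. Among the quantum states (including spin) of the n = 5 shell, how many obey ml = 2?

Per l-value: l=2 → 1; l=3 → 1; l=4 → 1.
Orbitals: 1 + 1 + 1 = 3. Each orbital carries two spin states, so 3 × 2 = 6 states.

6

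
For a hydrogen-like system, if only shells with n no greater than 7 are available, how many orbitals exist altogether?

Total orbitals = 1² + 2² + 3² + 4² + 5² + 6² + 7² = 140.

140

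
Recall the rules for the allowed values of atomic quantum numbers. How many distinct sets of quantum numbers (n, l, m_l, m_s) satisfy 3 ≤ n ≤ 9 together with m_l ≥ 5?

40

Count contributing orbitals for each principal shell:
n=6 → 1; n=7 → 3; n=8 → 6; n=9 → 10.
Orbitals: 1 + 3 + 6 + 10 = 20. Including both spin states (m_s = ±1/2) gives 2 × 20 = 40 states.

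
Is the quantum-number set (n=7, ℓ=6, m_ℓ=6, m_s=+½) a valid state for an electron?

Valid

n = 7 is a positive integer. ℓ = 6 satisfies 0 ≤ ℓ ≤ n−1 = 6. m_ℓ = 6 lies in the range −ℓ … +ℓ (here −6 … 6). m_s = +1/2 is one of ±1/2.
All four constraints are satisfied.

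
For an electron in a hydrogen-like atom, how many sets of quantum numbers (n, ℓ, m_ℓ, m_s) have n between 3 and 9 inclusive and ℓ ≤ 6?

466

Count contributing orbitals for each principal shell:
n=3 → 9; n=4 → 16; n=5 → 25; n=6 → 36; n=7 → 49; n=8 → 49; n=9 → 49.
Orbitals: 9 + 16 + 25 + 36 + 49 + 49 + 49 = 233. Including both spin states (m_s = ±1/2) gives 2 × 233 = 466 states.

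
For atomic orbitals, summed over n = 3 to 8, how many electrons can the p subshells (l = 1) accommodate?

A p subshell (l = 1) exists for every n ≥ 2, so shells n = 3, 4, 5, 6, 7, 8 each contribute one — 6 subshells.
Since each p subshell holds 2(2·1+1) = 6 electrons, the total is 6 × 6 = 36.

36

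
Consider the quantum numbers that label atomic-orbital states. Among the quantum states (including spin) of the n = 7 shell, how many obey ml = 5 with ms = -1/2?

2

For n = 7, l ranges over 0 … 6.
Contributions: l=5 → 1; l=6 → 1.
Orbitals: 1 + 1 = 2. With ms fixed to a single value there is one state per orbital, giving 2 states.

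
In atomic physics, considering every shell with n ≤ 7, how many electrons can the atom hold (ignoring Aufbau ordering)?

Total orbitals = 1² + 2² + 3² + 4² + 5² + 6² + 7² = 140. Doubling for spin gives 280 electrons.

280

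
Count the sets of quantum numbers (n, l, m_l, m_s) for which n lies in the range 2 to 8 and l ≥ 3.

Per-shell orbital counts meeting the constraint:
n=4 → 7; n=5 → 16; n=6 → 27; n=7 → 40; n=8 → 55.
Orbitals: 7 + 16 + 27 + 40 + 55 = 145. Including both spin states (m_s = ±1/2) gives 2 × 145 = 290 states.

290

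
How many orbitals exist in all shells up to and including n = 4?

Total orbitals = 1² + 2² + 3² + 4² = 30.

30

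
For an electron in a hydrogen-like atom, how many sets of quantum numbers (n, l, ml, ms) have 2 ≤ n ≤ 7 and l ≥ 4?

124

Count contributing orbitals for each principal shell:
n=5 → 9; n=6 → 20; n=7 → 33.
Orbitals: 9 + 20 + 33 = 62. Including both spin states (ms = ±1/2) gives 2 × 62 = 124 states.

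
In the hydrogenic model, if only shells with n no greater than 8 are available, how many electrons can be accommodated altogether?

408

Total orbitals = 1² + 2² + 3² + 4² + 5² + 6² + 7² + 8² = 204. Doubling for spin gives 408 electrons.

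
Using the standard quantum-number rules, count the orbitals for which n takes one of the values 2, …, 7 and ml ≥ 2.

35

Count contributing orbitals for each principal shell:
n=3 → 1; n=4 → 3; n=5 → 6; n=6 → 10; n=7 → 15.
Total orbitals: 1 + 3 + 6 + 10 + 15 = 35.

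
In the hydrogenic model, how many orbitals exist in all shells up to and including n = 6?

91

Total orbitals = 1² + 2² + 3² + 4² + 5² + 6² = 91.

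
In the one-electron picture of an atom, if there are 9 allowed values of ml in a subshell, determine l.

ml ranges over 2l+1 integers, so 2l+1 = 9 ⇒ l = 4.

l = 4 (g)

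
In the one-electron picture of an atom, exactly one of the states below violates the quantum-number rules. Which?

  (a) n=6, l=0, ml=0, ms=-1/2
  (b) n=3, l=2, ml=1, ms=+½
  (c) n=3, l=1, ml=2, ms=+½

(c) has |ml| = 2 > l = 1, violating −l ≤ ml ≤ l.
The remaining sets (a), (b) satisfy all four rules.

(c)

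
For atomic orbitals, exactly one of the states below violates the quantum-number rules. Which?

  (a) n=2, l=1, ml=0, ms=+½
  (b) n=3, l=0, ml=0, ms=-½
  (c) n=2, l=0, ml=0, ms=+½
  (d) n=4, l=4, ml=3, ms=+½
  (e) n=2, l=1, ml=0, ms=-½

(d)

(d) has l = 4 ≥ n = 4, violating 0 ≤ l ≤ n−1.
The remaining sets (a), (b), (c), (e) satisfy all four rules.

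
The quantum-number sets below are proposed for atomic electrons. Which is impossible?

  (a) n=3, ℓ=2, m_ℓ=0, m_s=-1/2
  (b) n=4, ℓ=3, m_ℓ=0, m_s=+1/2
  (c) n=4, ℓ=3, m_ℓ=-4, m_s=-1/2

(c) has |m_ℓ| = 4 > ℓ = 3, violating −ℓ ≤ m_ℓ ≤ ℓ.
The remaining sets (a), (b) satisfy all four rules.

(c)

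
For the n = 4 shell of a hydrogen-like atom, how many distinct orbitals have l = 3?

7

For n = 4, l ranges over 0 … 3.
Per l-value: l=3 → 7.
Total orbitals: 7.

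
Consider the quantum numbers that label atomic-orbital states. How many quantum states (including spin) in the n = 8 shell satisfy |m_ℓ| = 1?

For n = 8, ℓ ranges over 0 … 7.
Per ℓ-value: ℓ=1 → 2; ℓ=2 → 2; ℓ=3 → 2; ℓ=4 → 2; ℓ=5 → 2; ℓ=6 → 2; ℓ=7 → 2.
Orbitals: 2 + 2 + 2 + 2 + 2 + 2 + 2 = 14. Each orbital carries two spin states, so 14 × 2 = 28 states.

28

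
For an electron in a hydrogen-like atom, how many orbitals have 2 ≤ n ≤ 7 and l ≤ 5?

126

Per-shell orbital counts meeting the constraint:
n=2 → 4; n=3 → 9; n=4 → 16; n=5 → 25; n=6 → 36; n=7 → 36.
Total orbitals: 4 + 9 + 16 + 25 + 36 + 36 = 126.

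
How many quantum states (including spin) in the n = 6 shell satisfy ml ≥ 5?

2

Go through l = 0, …, 5 (the values permitted for n = 6).
Orbitals with ml ≥ 5, by l: l=5 → 1.
Orbitals: 1. Each orbital carries two spin states, so 1 × 2 = 2 states.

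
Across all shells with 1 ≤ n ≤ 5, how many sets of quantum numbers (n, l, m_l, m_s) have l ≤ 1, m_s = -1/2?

17

Work shell by shell — for each n, count the (l, m_l) pairs that satisfy l ≤ 1:
n=1 → 1; n=2 → 4; n=3 → 4; n=4 → 4; n=5 → 4.
Orbitals: 1 + 4 + 4 + 4 + 4 = 17. With m_s fixed to -1/2 there is one state per orbital, so 17 states.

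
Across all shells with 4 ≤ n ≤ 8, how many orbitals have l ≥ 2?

170

For each n in the range, tally the orbitals obeying l ≥ 2:
n=4 → 12; n=5 → 21; n=6 → 32; n=7 → 45; n=8 → 60.
Total orbitals: 12 + 21 + 32 + 45 + 60 = 170.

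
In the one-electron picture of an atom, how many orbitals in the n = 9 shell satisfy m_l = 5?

Go through l = 0, …, 8 (the values permitted for n = 9).
Per l-value: l=5 → 1; l=6 → 1; l=7 → 1; l=8 → 1.
Total orbitals: 1 + 1 + 1 + 1 = 4.

4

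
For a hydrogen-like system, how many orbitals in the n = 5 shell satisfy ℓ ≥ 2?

The (ℓ, m_ℓ) pairs meeting ℓ ≥ 2 give: ℓ=2 → 5; ℓ=3 → 7; ℓ=4 → 9.
Total orbitals: 5 + 7 + 9 = 21.

21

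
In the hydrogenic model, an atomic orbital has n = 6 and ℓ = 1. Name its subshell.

ℓ = 1 corresponds to the letter 'p', so the subshell is 6p.

6p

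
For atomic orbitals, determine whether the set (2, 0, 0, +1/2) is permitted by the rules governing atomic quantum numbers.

Valid

n = 2 is a positive integer. l = 0 satisfies 0 ≤ l ≤ n−1 = 1. m_l = 0 lies in the range −l … +l (here 0). m_s = +1/2 is one of ±1/2.
All four constraints are satisfied.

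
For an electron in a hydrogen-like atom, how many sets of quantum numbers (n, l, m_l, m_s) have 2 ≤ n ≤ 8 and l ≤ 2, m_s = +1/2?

58

Work shell by shell — for each n, count the (l, m_l) pairs that satisfy l ≤ 2:
n=2 → 4; n=3 → 9; n=4 → 9; n=5 → 9; n=6 → 9; n=7 → 9; n=8 → 9.
Orbitals: 4 + 9 + 9 + 9 + 9 + 9 + 9 = 58. With m_s fixed to +1/2 there is one state per orbital, so 58 states.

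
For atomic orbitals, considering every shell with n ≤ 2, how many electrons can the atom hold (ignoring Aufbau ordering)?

10

Total orbitals = 1² + 2² = 5. Doubling for spin gives 10 electrons.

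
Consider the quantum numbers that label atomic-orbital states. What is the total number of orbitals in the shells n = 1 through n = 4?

Shell n has n² orbitals: 1²=1 + 2²=4 + 3²=9 + 4²=16 = 30 orbitals.

30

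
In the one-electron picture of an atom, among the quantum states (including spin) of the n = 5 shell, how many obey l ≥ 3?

32

The n = 5 shell has l = 0 through 4; check each.
Contributions: l=3 → 7; l=4 → 9.
Orbitals: 7 + 9 = 16. Each orbital carries two spin states, so 16 × 2 = 32 states.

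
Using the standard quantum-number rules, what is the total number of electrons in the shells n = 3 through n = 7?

Shell n has n² orbitals: 3²=9 + 4²=16 + 5²=25 + 6²=36 + 7²=49 = 135 orbitals.
Two spin states per orbital: 2 × 135 = 270 electrons.

270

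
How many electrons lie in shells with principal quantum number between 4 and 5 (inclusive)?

Shell n has n² orbitals: 4²=16 + 5²=25 = 41 orbitals.
Two spin states per orbital: 2 × 41 = 82 electrons.

82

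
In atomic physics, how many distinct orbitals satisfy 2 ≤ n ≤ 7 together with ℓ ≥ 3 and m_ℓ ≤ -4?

10

Work shell by shell — for each n, count the (ℓ, m_ℓ) pairs that satisfy ℓ ≥ 3 and m_ℓ ≤ -4:
n=5 → 1; n=6 → 3; n=7 → 6.
Total orbitals: 1 + 3 + 6 = 10.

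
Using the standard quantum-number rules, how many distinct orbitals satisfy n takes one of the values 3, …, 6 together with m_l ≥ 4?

4

Count contributing orbitals for each principal shell:
n=5 → 1; n=6 → 3.
Total orbitals: 1 + 3 = 4.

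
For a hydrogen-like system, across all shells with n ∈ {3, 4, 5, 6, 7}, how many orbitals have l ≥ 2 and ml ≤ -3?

Treat each shell separately and count matching orbitals:
n=4 → 1; n=5 → 3; n=6 → 6; n=7 → 10.
Total orbitals: 1 + 3 + 6 + 10 = 20.

20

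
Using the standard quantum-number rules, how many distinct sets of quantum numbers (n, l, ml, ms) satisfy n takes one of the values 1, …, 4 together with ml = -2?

6

Go shell by shell, enumerating (l, ml) with ml = -2:
n=3 → 1; n=4 → 2.
Orbitals: 1 + 2 = 3. Including both spin states (ms = ±1/2) gives 2 × 3 = 6 states.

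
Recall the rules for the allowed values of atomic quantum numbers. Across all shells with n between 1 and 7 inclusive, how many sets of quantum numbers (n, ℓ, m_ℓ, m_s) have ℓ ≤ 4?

210

Go shell by shell, enumerating (ℓ, m_ℓ) with ℓ ≤ 4:
n=1 → 1; n=2 → 4; n=3 → 9; n=4 → 16; n=5 → 25; n=6 → 25; n=7 → 25.
Orbitals: 1 + 4 + 9 + 16 + 25 + 25 + 25 = 105. Including both spin states (m_s = ±1/2) gives 2 × 105 = 210 states.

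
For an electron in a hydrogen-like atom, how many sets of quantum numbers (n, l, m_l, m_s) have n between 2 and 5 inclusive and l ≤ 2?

62

Treat each shell separately and count matching orbitals:
n=2 → 4; n=3 → 9; n=4 → 9; n=5 → 9.
Orbitals: 4 + 9 + 9 + 9 = 31. Including both spin states (m_s = ±1/2) gives 2 × 31 = 62 states.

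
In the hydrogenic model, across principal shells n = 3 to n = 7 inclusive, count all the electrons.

270

Shell n has n² orbitals: 3²=9 + 4²=16 + 5²=25 + 6²=36 + 7²=49 = 135 orbitals.
Two spin states per orbital: 2 × 135 = 270 electrons.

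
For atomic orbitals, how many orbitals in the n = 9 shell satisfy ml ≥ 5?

Go through l = 0, …, 8 (the values permitted for n = 9).
Orbitals with ml ≥ 5, by l: l=5 → 1; l=6 → 2; l=7 → 3; l=8 → 4.
Total orbitals: 1 + 2 + 3 + 4 = 10.

10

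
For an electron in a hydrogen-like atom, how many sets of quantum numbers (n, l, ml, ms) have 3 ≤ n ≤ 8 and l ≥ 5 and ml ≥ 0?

For each n in the range, tally the orbitals obeying l ≥ 5 and ml ≥ 0:
n=6 → 6; n=7 → 13; n=8 → 21.
Orbitals: 6 + 13 + 21 = 40. Including both spin states (ms = ±1/2) gives 2 × 40 = 80 states.

80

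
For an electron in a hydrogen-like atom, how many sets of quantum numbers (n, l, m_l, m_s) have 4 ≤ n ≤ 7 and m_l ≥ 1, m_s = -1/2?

52

Per-shell orbital counts meeting the constraint:
n=4 → 6; n=5 → 10; n=6 → 15; n=7 → 21.
Orbitals: 6 + 10 + 15 + 21 = 52. With m_s fixed to -1/2 there is one state per orbital, so 52 states.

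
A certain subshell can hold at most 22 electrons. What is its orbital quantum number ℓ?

2(2ℓ+1) = 22 ⇒ 2ℓ+1 = 11 ⇒ ℓ = 5.

ℓ = 5 (h)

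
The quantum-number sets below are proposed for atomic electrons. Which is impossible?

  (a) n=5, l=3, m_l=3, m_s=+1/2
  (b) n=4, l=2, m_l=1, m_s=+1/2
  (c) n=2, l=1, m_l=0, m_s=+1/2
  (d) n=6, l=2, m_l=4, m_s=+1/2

(d) has |m_l| = 4 > l = 2, violating −l ≤ m_l ≤ l.
The remaining sets (a), (b), (c) satisfy all four rules.

(d)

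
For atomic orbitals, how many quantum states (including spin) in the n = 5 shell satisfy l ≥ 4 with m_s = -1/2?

Go through l = 0, …, 4 (the values permitted for n = 5).
Orbitals with l ≥ 4, by l: l=4 → 9.
Orbitals: 9. With m_s fixed to a single value there is one state per orbital, giving 9 states.

9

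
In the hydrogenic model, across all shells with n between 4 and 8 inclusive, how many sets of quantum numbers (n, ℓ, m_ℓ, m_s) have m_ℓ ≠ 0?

Per-shell orbital counts meeting the constraint:
n=4 → 12; n=5 → 20; n=6 → 30; n=7 → 42; n=8 → 56.
Orbitals: 12 + 20 + 30 + 42 + 56 = 160. Including both spin states (m_s = ±1/2) gives 2 × 160 = 320 states.

320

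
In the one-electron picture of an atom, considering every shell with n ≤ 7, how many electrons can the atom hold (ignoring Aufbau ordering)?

Total orbitals = 1² + 2² + 3² + 4² + 5² + 6² + 7² = 140. Doubling for spin gives 280 electrons.

280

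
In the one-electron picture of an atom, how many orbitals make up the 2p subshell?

3

A subshell has 2ℓ+1 orbitals; with ℓ = 1, that's 3.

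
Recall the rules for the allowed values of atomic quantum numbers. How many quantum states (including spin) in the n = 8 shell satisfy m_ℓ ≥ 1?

For n = 8, ℓ ranges over 0 … 7.
The (ℓ, m_ℓ) pairs meeting m_ℓ ≥ 1 give: ℓ=1 → 1; ℓ=2 → 2; ℓ=3 → 3; ℓ=4 → 4; ℓ=5 → 5; ℓ=6 → 6; ℓ=7 → 7.
Orbitals: 1 + 2 + 3 + 4 + 5 + 6 + 7 = 28. Each orbital carries two spin states, so 28 × 2 = 56 states.

56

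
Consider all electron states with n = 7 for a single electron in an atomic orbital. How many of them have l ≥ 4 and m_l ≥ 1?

For n = 7, l ranges over 0 … 6.
The (l, m_l) pairs meeting l ≥ 4 and m_l ≥ 1 give: l=4 → 4; l=5 → 5; l=6 → 6.
Orbitals: 4 + 5 + 6 = 15. Each orbital carries two spin states, so 15 × 2 = 30 states.

30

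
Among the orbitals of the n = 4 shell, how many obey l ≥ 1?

15

Go through l = 0, …, 3 (the values permitted for n = 4).
The (l, ml) pairs meeting l ≥ 1 give: l=1 → 3; l=2 → 5; l=3 → 7.
Total orbitals: 3 + 5 + 7 = 15.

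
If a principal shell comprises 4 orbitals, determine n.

n² = 4 ⇒ n = 2.

n = 2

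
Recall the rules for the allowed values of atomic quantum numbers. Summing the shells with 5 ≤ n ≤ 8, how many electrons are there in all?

Shell n has n² orbitals: 5²=25 + 6²=36 + 7²=49 + 8²=64 = 174 orbitals.
Two spin states per orbital: 2 × 174 = 348 electrons.

348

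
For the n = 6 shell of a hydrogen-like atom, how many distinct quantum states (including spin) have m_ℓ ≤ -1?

With n = 6 the allowed ℓ are 0, 1, …, 5.
Orbitals with m_ℓ ≤ -1, by ℓ: ℓ=1 → 1; ℓ=2 → 2; ℓ=3 → 3; ℓ=4 → 4; ℓ=5 → 5.
Orbitals: 1 + 2 + 3 + 4 + 5 = 15. Each orbital carries two spin states, so 15 × 2 = 30 states.

30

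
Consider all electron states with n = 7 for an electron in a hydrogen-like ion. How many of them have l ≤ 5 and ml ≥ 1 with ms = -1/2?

The n = 7 shell has l = 0 through 6; check each.
Contributions: l=1 → 1; l=2 → 2; l=3 → 3; l=4 → 4; l=5 → 5.
Orbitals: 1 + 2 + 3 + 4 + 5 = 15. With ms fixed to a single value there is one state per orbital, giving 15 states.

15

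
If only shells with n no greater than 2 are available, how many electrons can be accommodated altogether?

Total orbitals = 1² + 2² = 5. Doubling for spin gives 10 electrons.

10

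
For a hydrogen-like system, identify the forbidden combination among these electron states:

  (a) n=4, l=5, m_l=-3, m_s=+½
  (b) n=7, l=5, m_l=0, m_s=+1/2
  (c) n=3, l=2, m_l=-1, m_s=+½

(a)

(a) has l = 5 ≥ n = 4, violating 0 ≤ l ≤ n−1.
The remaining sets (b), (c) satisfy all four rules.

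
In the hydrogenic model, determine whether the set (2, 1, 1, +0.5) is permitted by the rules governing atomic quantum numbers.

n = 2 is a positive integer. l = 1 satisfies 0 ≤ l ≤ n−1 = 1. ml = 1 lies in the range −l … +l (here −1 … 1). ms = +1/2 is one of ±1/2.
All four constraints are satisfied.

Yes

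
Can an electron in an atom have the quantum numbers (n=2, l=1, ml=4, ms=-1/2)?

The magnetic quantum number must satisfy −l ≤ ml ≤ l. With l = 1, ml can only be -1, 0, 1, so ml = 4 is forbidden.

Invalid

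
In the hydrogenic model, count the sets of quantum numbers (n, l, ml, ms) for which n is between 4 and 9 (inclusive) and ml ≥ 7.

Treat each shell separately and count matching orbitals:
n=8 → 1; n=9 → 3.
Orbitals: 1 + 3 = 4. Including both spin states (ms = ±1/2) gives 2 × 4 = 8 states.

8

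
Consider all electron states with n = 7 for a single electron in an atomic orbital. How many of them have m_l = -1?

Orbitals with m_l = -1, by l: l=1 → 1; l=2 → 1; l=3 → 1; l=4 → 1; l=5 → 1; l=6 → 1.
Orbitals: 1 + 1 + 1 + 1 + 1 + 1 = 6. Each orbital carries two spin states, so 6 × 2 = 12 states.

12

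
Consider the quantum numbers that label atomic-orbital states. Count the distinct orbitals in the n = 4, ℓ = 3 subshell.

7

A subshell has 2ℓ+1 orbitals; with ℓ = 3, that's 7.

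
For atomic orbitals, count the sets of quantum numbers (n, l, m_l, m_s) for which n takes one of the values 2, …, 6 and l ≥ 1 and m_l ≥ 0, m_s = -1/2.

50

For each n in the range, tally the orbitals obeying l ≥ 1 and m_l ≥ 0:
n=2 → 2; n=3 → 5; n=4 → 9; n=5 → 14; n=6 → 20.
Orbitals: 2 + 5 + 9 + 14 + 20 = 50. With m_s fixed to -1/2 there is one state per orbital, so 50 states.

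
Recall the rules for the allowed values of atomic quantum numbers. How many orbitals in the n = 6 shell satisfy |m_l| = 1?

Contributions: l=1 → 2; l=2 → 2; l=3 → 2; l=4 → 2; l=5 → 2.
Total orbitals: 2 + 2 + 2 + 2 + 2 = 10.

10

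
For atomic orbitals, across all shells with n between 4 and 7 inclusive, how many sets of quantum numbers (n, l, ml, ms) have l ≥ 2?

Go shell by shell, enumerating (l, ml) with l ≥ 2:
n=4 → 12; n=5 → 21; n=6 → 32; n=7 → 45.
Orbitals: 12 + 21 + 32 + 45 = 110. Including both spin states (ms = ±1/2) gives 2 × 110 = 220 states.

220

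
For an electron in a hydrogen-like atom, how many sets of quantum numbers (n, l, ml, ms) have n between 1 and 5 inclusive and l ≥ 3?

Count contributing orbitals for each principal shell:
n=4 → 7; n=5 → 16.
Orbitals: 7 + 16 = 23. Including both spin states (ms = ±1/2) gives 2 × 23 = 46 states.

46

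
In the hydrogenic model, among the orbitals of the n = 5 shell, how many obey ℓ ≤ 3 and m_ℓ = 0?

4

With n = 5 the allowed ℓ are 0, 1, …, 4.
Contributions: ℓ=0 → 1; ℓ=1 → 1; ℓ=2 → 1; ℓ=3 → 1.
Total orbitals: 1 + 1 + 1 + 1 = 4.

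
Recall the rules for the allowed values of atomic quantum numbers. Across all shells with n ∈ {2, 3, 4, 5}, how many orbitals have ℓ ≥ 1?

50

Work shell by shell — for each n, count the (ℓ, m_ℓ) pairs that satisfy ℓ ≥ 1:
n=2 → 3; n=3 → 8; n=4 → 15; n=5 → 24.
Total orbitals: 3 + 8 + 15 + 24 = 50.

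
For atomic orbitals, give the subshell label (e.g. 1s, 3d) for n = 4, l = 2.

l = 2 corresponds to the letter 'd', so the subshell is 4d.

4d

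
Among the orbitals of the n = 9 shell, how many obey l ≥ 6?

Contributions: l=6 → 13; l=7 → 15; l=8 → 17.
Total orbitals: 13 + 15 + 17 = 45.

45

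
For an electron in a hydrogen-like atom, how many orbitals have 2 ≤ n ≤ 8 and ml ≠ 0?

For each n in the range, tally the orbitals obeying ml ≠ 0:
n=2 → 2; n=3 → 6; n=4 → 12; n=5 → 20; n=6 → 30; n=7 → 42; n=8 → 56.
Total orbitals: 2 + 6 + 12 + 20 + 30 + 42 + 56 = 168.

168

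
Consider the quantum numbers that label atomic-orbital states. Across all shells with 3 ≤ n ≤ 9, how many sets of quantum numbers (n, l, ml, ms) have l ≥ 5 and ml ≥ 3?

80

For each n in the range, tally the orbitals obeying l ≥ 5 and ml ≥ 3:
n=6 → 3; n=7 → 7; n=8 → 12; n=9 → 18.
Orbitals: 3 + 7 + 12 + 18 = 40. Including both spin states (ms = ±1/2) gives 2 × 40 = 80 states.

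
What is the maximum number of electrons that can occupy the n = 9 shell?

162

A shell holds 2n² electrons: 2 × 9² = 2 × 81 = 162.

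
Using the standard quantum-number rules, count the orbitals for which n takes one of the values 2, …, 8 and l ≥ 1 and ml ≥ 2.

56

Per-shell orbital counts meeting the constraint:
n=3 → 1; n=4 → 3; n=5 → 6; n=6 → 10; n=7 → 15; n=8 → 21.
Total orbitals: 1 + 3 + 6 + 10 + 15 + 21 = 56.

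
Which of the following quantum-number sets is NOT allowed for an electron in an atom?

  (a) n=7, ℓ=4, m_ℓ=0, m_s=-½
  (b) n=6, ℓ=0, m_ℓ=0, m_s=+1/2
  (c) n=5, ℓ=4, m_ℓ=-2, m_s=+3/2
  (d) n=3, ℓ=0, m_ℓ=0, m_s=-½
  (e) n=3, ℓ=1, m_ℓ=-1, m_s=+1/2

(c)

(c) has m_s = +3/2, but an electron's spin must be ±1/2.
The remaining sets (a), (b), (d), (e) satisfy all four rules.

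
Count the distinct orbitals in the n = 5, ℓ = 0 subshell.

A subshell has 2ℓ+1 orbitals; with ℓ = 0, that's 1.

1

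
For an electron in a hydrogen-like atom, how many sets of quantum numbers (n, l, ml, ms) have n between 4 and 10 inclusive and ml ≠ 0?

644

Work shell by shell — for each n, count the (l, ml) pairs that satisfy ml ≠ 0:
n=4 → 12; n=5 → 20; n=6 → 30; n=7 → 42; n=8 → 56; n=9 → 72; n=10 → 90.
Orbitals: 12 + 20 + 30 + 42 + 56 + 72 + 90 = 322. Including both spin states (ms = ±1/2) gives 2 × 322 = 644 states.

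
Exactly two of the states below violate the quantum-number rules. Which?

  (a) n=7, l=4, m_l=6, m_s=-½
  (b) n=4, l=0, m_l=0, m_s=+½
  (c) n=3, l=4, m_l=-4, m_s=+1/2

(a) has |m_l| = 6 > l = 4, violating −l ≤ m_l ≤ l.
(c) has l = 4 ≥ n = 3, violating 0 ≤ l ≤ n−1.
The remaining set (b) satisfies all four rules.

(a) and (c)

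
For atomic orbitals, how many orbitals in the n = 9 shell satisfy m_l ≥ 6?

The (l, m_l) pairs meeting m_l ≥ 6 give: l=6 → 1; l=7 → 2; l=8 → 3.
Total orbitals: 1 + 2 + 3 = 6.

6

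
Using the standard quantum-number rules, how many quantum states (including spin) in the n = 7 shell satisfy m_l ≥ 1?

The n = 7 shell has l = 0 through 6; check each.
Contributions: l=1 → 1; l=2 → 2; l=3 → 3; l=4 → 4; l=5 → 5; l=6 → 6.
Orbitals: 1 + 2 + 3 + 4 + 5 + 6 = 21. Each orbital carries two spin states, so 21 × 2 = 42 states.

42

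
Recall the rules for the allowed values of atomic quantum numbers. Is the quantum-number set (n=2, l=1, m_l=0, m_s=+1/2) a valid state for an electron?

Allowed

n = 2 is a positive integer. l = 1 satisfies 0 ≤ l ≤ n−1 = 1. m_l = 0 lies in the range −l … +l (here −1 … 1). m_s = +1/2 is one of ±1/2.
All four constraints are satisfied.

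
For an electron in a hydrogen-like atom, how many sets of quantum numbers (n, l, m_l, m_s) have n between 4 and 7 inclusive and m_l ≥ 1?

For each n in the range, tally the orbitals obeying m_l ≥ 1:
n=4 → 6; n=5 → 10; n=6 → 15; n=7 → 21.
Orbitals: 6 + 10 + 15 + 21 = 52. Including both spin states (m_s = ±1/2) gives 2 × 52 = 104 states.

104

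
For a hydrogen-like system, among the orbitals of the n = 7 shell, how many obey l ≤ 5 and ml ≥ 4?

3

With n = 7 the allowed l are 0, 1, …, 6.
The (l, ml) pairs meeting l ≤ 5 and ml ≥ 4 give: l=4 → 1; l=5 → 2.
Total orbitals: 1 + 2 = 3.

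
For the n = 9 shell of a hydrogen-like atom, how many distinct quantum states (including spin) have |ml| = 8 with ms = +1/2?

2

The n = 9 shell has l = 0 through 8; check each.
Contributions: l=8 → 2.
Orbitals: 2. With ms fixed to a single value there is one state per orbital, giving 2 states.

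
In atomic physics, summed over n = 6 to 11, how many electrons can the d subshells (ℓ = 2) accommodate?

60

A d subshell (ℓ = 2) exists for every n ≥ 3, so shells n = 6, 7, 8, 9, 10, 11 each contribute one — 6 subshells.
Since each d subshell holds 2(2·2+1) = 10 electrons, the total is 6 × 10 = 60.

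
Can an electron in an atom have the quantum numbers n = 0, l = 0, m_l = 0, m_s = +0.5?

The principal quantum number must be a positive integer (n ≥ 1), but here n = 0.

No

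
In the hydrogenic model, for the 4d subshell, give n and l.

n = 4, l = 2

The leading integer gives n = 4; the letter 'd' means l = 2.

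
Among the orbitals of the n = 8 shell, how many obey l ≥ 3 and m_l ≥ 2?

With n = 8 the allowed l are 0, 1, …, 7.
Orbitals with l ≥ 3 and m_l ≥ 2, by l: l=3 → 2; l=4 → 3; l=5 → 4; l=6 → 5; l=7 → 6.
Total orbitals: 2 + 3 + 4 + 5 + 6 = 20.

20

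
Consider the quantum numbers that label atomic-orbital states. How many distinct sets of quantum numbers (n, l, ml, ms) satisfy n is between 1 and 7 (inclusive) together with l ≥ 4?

124

Per-shell orbital counts meeting the constraint:
n=5 → 9; n=6 → 20; n=7 → 33.
Orbitals: 9 + 20 + 33 = 62. Including both spin states (ms = ±1/2) gives 2 × 62 = 124 states.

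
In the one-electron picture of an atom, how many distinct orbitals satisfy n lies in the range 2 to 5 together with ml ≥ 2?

Go shell by shell, enumerating (l, ml) with ml ≥ 2:
n=3 → 1; n=4 → 3; n=5 → 6.
Total orbitals: 1 + 3 + 6 = 10.

10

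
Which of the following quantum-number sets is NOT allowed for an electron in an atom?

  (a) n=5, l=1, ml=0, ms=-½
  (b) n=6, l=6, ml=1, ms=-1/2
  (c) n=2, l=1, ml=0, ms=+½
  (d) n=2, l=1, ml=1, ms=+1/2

(b)

(b) has l = 6 ≥ n = 6, violating 0 ≤ l ≤ n−1.
The remaining sets (a), (c), (d) satisfy all four rules.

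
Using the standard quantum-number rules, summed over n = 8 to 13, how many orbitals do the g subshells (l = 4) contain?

A g subshell (l = 4) exists for every n ≥ 5, so shells n = 8, 9, 10, 11, 12, 13 each contribute one — 6 subshells.
Since each g subshell has 2·4+1 = 9 orbitals, the total is 6 × 9 = 54.

54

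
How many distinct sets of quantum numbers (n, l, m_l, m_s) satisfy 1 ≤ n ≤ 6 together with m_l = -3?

Treat each shell separately and count matching orbitals:
n=4 → 1; n=5 → 2; n=6 → 3.
Orbitals: 1 + 2 + 3 = 6. Including both spin states (m_s = ±1/2) gives 2 × 6 = 12 states.

12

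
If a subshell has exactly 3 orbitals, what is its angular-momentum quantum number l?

2l+1 = 3 gives l = 1.

l = 1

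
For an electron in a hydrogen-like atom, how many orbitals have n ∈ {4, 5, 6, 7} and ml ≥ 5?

Per-shell orbital counts meeting the constraint:
n=6 → 1; n=7 → 3.
Total orbitals: 1 + 3 = 4.

4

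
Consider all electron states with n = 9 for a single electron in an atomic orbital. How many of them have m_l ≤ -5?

20

Go through l = 0, …, 8 (the values permitted for n = 9).
Orbitals with m_l ≤ -5, by l: l=5 → 1; l=6 → 2; l=7 → 3; l=8 → 4.
Orbitals: 1 + 2 + 3 + 4 = 10. Each orbital carries two spin states, so 10 × 2 = 20 states.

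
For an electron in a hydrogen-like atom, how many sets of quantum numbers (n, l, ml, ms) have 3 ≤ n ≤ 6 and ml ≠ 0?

Treat each shell separately and count matching orbitals:
n=3 → 6; n=4 → 12; n=5 → 20; n=6 → 30.
Orbitals: 6 + 12 + 20 + 30 = 68. Including both spin states (ms = ±1/2) gives 2 × 68 = 136 states.

136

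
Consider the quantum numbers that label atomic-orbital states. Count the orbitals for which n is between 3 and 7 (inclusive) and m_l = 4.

6

Per-shell orbital counts meeting the constraint:
n=5 → 1; n=6 → 2; n=7 → 3.
Total orbitals: 1 + 2 + 3 = 6.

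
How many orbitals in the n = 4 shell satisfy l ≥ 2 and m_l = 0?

With n = 4 the allowed l are 0, 1, …, 3.
Per l-value: l=2 → 1; l=3 → 1.
Total orbitals: 1 + 1 = 2.

2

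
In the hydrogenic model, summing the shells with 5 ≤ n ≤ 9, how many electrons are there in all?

Shell n has n² orbitals: 5²=25 + 6²=36 + 7²=49 + 8²=64 + 9²=81 = 255 orbitals.
Two spin states per orbital: 2 × 255 = 510 electrons.

510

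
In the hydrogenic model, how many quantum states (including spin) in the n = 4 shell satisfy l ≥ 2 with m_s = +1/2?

For n = 4, l ranges over 0 … 3.
Per l-value: l=2 → 5; l=3 → 7.
Orbitals: 5 + 7 = 12. With m_s fixed to a single value there is one state per orbital, giving 12 states.

12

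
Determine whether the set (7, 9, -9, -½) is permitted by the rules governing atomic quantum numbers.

The orbital quantum number must satisfy 0 ≤ l ≤ n−1. With n = 7 the allowed l values are 0, 1, 2, 3, 4, 5, 6, so l = 9 is out of range.

No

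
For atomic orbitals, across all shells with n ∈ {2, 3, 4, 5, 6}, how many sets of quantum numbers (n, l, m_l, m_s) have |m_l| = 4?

12

Go shell by shell, enumerating (l, m_l) with |m_l| = 4:
n=5 → 2; n=6 → 4.
Orbitals: 2 + 4 = 6. Including both spin states (m_s = ±1/2) gives 2 × 6 = 12 states.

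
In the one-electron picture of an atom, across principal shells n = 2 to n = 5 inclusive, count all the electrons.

108

Shell n has n² orbitals: 2²=4 + 3²=9 + 4²=16 + 5²=25 = 54 orbitals.
Two spin states per orbital: 2 × 54 = 108 electrons.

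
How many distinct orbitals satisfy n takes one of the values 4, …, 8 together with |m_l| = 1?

Per-shell orbital counts meeting the constraint:
n=4 → 6; n=5 → 8; n=6 → 10; n=7 → 12; n=8 → 14.
Total orbitals: 6 + 8 + 10 + 12 + 14 = 50.

50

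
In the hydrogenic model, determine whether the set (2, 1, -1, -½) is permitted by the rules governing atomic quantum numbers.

n = 2 is a positive integer. ℓ = 1 satisfies 0 ≤ ℓ ≤ n−1 = 1. m_ℓ = -1 lies in the range −ℓ … +ℓ (here −1 … 1). m_s = -1/2 is one of ±1/2.
All four constraints are satisfied.

Valid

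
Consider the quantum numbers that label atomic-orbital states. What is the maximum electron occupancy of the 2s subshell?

2

A subshell with l = 0 has 2l+1 = 1 orbital, each holding 2 electrons (spin ±1/2), so 1 × 2 = 2.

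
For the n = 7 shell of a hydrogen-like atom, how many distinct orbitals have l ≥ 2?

45

The n = 7 shell has l = 0 through 6; check each.
The (l, ml) pairs meeting l ≥ 2 give: l=2 → 5; l=3 → 7; l=4 → 9; l=5 → 11; l=6 → 13.
Total orbitals: 5 + 7 + 9 + 11 + 13 = 45.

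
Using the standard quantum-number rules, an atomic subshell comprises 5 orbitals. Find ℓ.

ℓ = 2 (d)

2ℓ+1 = 5 gives ℓ = 2.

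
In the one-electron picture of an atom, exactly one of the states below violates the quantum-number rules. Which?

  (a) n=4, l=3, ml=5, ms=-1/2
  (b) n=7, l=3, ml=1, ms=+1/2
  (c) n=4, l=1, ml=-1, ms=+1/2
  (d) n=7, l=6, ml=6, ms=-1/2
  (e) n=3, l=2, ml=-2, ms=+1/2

(a) has |ml| = 5 > l = 3, violating −l ≤ ml ≤ l.
The remaining sets (b), (c), (d), (e) satisfy all four rules.

(a)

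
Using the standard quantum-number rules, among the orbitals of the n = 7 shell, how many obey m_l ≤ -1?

Go through l = 0, …, 6 (the values permitted for n = 7).
Contributions: l=1 → 1; l=2 → 2; l=3 → 3; l=4 → 4; l=5 → 5; l=6 → 6.
Total orbitals: 1 + 2 + 3 + 4 + 5 + 6 = 21.

21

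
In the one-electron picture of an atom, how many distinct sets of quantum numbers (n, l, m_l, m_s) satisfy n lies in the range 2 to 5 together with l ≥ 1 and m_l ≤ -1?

40

Per-shell orbital counts meeting the constraint:
n=2 → 1; n=3 → 3; n=4 → 6; n=5 → 10.
Orbitals: 1 + 3 + 6 + 10 = 20. Including both spin states (m_s = ±1/2) gives 2 × 20 = 40 states.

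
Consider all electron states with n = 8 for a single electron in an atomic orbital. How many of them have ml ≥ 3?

With n = 8 the allowed l are 0, 1, …, 7.
The (l, ml) pairs meeting ml ≥ 3 give: l=3 → 1; l=4 → 2; l=5 → 3; l=6 → 4; l=7 → 5.
Orbitals: 1 + 2 + 3 + 4 + 5 = 15. Each orbital carries two spin states, so 15 × 2 = 30 states.

30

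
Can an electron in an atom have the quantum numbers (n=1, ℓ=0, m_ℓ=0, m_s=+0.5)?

n = 1 is a positive integer. ℓ = 0 satisfies 0 ≤ ℓ ≤ n−1 = 0. m_ℓ = 0 lies in the range −ℓ … +ℓ (here 0). m_s = +1/2 is one of ±1/2.
All four constraints are satisfied.

Valid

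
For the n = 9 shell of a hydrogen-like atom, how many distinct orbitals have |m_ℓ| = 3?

Go through ℓ = 0, …, 8 (the values permitted for n = 9).
Orbitals with |m_ℓ| = 3, by ℓ: ℓ=3 → 2; ℓ=4 → 2; ℓ=5 → 2; ℓ=6 → 2; ℓ=7 → 2; ℓ=8 → 2.
Total orbitals: 2 + 2 + 2 + 2 + 2 + 2 = 12.

12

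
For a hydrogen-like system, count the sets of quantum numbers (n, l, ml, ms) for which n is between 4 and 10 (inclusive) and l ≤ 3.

Go shell by shell, enumerating (l, ml) with l ≤ 3:
n=4 → 16; n=5 → 16; n=6 → 16; n=7 → 16; n=8 → 16; n=9 → 16; n=10 → 16.
Orbitals: 16 + 16 + 16 + 16 + 16 + 16 + 16 = 112. Including both spin states (ms = ±1/2) gives 2 × 112 = 224 states.

224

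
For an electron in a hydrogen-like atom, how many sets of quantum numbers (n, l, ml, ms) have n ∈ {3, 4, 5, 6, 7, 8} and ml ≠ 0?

Treat each shell separately and count matching orbitals:
n=3 → 6; n=4 → 12; n=5 → 20; n=6 → 30; n=7 → 42; n=8 → 56.
Orbitals: 6 + 12 + 20 + 30 + 42 + 56 = 166. Including both spin states (ms = ±1/2) gives 2 × 166 = 332 states.

332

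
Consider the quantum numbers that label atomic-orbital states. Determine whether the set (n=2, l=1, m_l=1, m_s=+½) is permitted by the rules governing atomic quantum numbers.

Valid

n = 2 is a positive integer. l = 1 satisfies 0 ≤ l ≤ n−1 = 1. m_l = 1 lies in the range −l … +l (here −1 … 1). m_s = +1/2 is one of ±1/2.
All four constraints are satisfied.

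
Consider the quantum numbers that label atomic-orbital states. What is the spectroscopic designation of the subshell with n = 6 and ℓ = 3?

ℓ = 3 corresponds to the letter 'f', so the subshell is 6f.

6f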